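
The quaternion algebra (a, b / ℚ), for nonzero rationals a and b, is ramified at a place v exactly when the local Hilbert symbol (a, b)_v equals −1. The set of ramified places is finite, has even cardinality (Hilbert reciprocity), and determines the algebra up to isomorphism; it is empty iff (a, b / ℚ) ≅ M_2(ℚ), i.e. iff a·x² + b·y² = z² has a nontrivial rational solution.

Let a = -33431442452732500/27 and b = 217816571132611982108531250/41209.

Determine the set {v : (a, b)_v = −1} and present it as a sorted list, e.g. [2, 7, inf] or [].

Mod squares: a ≡ -111, b ≡ 133462626. Check v ∈ {∞, 2, 3, 5, 7, 11, 17, 29, 31, 37, 41, 43}.
v=37: a=37^1·(≡3), b=37^1·(≡20) mod 37; (3|37)=+1, (20|37)=-1; (−1)^{1·1·18}·(+1)^1·(-1)^1 = -1.
v=43: a=43^2·(≡5), b=43^3·(≡5) mod 43; (5|43)=-1, (5|43)=-1; (−1)^{2·3·21}·(-1)^3·(-1)^2 = -1.
v=41: a=41^2·(≡35), b=41^3·(≡9) mod 41; (35|41)=-1, (9|41)=+1; (−1)^{2·3·20}·(-1)^3·(+1)^2 = -1.
v=7: a=7^0·(≡1), b=7^-2·(≡3) mod 7; (1|7)=+1, (3|7)=-1; (−1)^{0·-2·3}·(+1)^-2·(-1)^0 = +1.
v=11: a=11^2·(≡6), b=11^3·(≡7) mod 11; (6|11)=-1, (7|11)=-1; (−1)^{2·3·5}·(-1)^3·(-1)^2 = -1.
v=29: a=29^0·(≡25), b=29^-2·(≡21) mod 29; (25|29)=+1, (21|29)=-1; (−1)^{0·-2·14}·(+1)^-2·(-1)^0 = +1.
v=17: a=17^0·(≡1), b=17^2·(≡5) mod 17; (1|17)=+1, (5|17)=-1; (−1)^{0·2·8}·(+1)^2·(-1)^0 = +1.
v=31: a=31^2·(≡17), b=31^3·(≡20) mod 31; (17|31)=-1, (20|31)=+1; (−1)^{2·3·15}·(-1)^3·(+1)^2 = -1.
v=3: a=3^-3·(≡2), b=3^1·(≡2) mod 3; (2|3)=-1, (2|3)=-1; (−1)^{-3·1·1}·(-1)^1·(-1)^-3 = -1.
v=∞: -111 < 0 and 133462626 > 0  ⇒  (a,b)_∞ = +1.
v=2: v_2(a)=2, v_2(b)=1; units ≡ 1, 1 (mod 8); ε·ε+αω+βω = 0·0+2·0+1·0 ≡ 0  ⇒  (a,b)_2 = +1.
v=5: a=5^4·(≡4), b=5^6·(≡4) mod 5; (4|5)=+1, (4|5)=+1; (−1)^{4·6·2}·(+1)^6·(+1)^4 = +1.
(-111, 133462626 / ℚ) ramifies at {3, 11, 31, 37, 41, 43}: a division algebra.

[3, 11, 31, 37, 41, 43]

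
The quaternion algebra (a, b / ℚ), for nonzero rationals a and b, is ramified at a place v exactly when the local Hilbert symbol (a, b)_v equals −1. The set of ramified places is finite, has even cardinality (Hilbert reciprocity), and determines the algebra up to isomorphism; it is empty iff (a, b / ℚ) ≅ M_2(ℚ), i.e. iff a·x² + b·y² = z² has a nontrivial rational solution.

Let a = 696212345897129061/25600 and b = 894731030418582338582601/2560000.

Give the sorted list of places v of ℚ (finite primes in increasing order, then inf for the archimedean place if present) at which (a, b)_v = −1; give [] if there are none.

(a, b) ≡ (115661, 7268849) mod (ℚ^×)²; places V = {2, 3, 5, 7, 11, 13, 19, 31, 41, 43, ∞}.
(a,b)_31: α=1, u≡26; β=1, v≡23 (mod 31); (26|31)=-1, (23|31)=-1; sign (−1)^1·-1^1·-1^1 = -1.
(a,b)_13: α=3, u≡8; β=4, v≡3 (mod 13); (8|13)=-1, (3|13)=+1; sign (−1)^0·-1^4·+1^3 = +1.
(a,b)_3: α=2, u≡2; β=2, v≡2 (mod 3); (2|3)=-1, (2|3)=-1; sign (−1)^0·-1^2·-1^2 = +1.
(a,b)_∞: sgn(115661)=+, sgn(7268849)=+, so +1.
(a,b)_2: α=-10, β=-12; u≡5, v≡1 (mod 8); ε(u)ε(v)=0·0, αω(v)=-10·0, βω(u)=-12·1; sum ≡ 0  ⇒  +1.
(a,b)_7: α=3, u≡6; β=3, v≡5 (mod 7); (6|7)=-1, (5|7)=-1; sign (−1)^1·-1^3·-1^3 = -1.
(a,b)_19: α=2, u≡15; β=3, v≡16 (mod 19); (15|19)=-1, (16|19)=+1; sign (−1)^0·-1^3·+1^2 = -1.
(a,b)_5: α=-2, u≡4; β=-4, v≡1 (mod 5); (4|5)=+1, (1|5)=+1; sign (−1)^0·+1^-4·+1^-2 = +1.
(a,b)_11: α=2, u≡7; β=4, v≡9 (mod 11); (7|11)=-1, (9|11)=+1; sign (−1)^0·-1^4·+1^2 = +1.
(a,b)_41: α=1, u≡1; β=1, v≡18 (mod 41); (1|41)=+1, (18|41)=+1; sign (−1)^0·+1^1·+1^1 = +1.
(a,b)_43: α=2, u≡42; β=3, v≡6 (mod 43); (42|43)=-1, (6|43)=+1; sign (−1)^0·-1^3·+1^2 = -1.
(115661, 7268849 / ℚ) ramifies at {7, 19, 31, 43}: a division algebra.

[7, 19, 31, 43]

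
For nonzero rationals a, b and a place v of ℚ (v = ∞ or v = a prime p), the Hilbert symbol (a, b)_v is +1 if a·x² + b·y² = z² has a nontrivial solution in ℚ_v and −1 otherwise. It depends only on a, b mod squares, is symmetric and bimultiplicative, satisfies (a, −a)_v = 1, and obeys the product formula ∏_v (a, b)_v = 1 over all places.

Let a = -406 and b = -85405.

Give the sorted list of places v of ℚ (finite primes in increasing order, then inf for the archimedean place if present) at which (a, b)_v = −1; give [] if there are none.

[2, 19, 29, inf]

Mod squares: a ≡ -406, b ≡ -85405. Check v ∈ {∞, 2, 5, 7, 19, 29, 31}.
v=2: v_2(a)=1, v_2(b)=0; units ≡ 5, 3 (mod 8); ε·ε+αω+βω = 0·1+1·1+0·1 ≡ 1  ⇒  (a,b)_2 = -1.
v=5: a=5^0·(≡4), b=5^1·(≡4) mod 5; (4|5)=+1, (4|5)=+1; (−1)^{0·1·2}·(+1)^1·(+1)^0 = +1.
v=19: a=19^0·(≡12), b=19^1·(≡8) mod 19; (12|19)=-1, (8|19)=-1; (−1)^{0·1·9}·(-1)^1·(-1)^0 = -1.
v=29: a=29^1·(≡15), b=29^1·(≡13) mod 29; (15|29)=-1, (13|29)=+1; (−1)^{1·1·14}·(-1)^1·(+1)^1 = -1.
v=7: a=7^1·(≡5), b=7^0·(≡2) mod 7; (5|7)=-1, (2|7)=+1; (−1)^{1·0·3}·(-1)^0·(+1)^1 = +1.
v=∞: -406 < 0 and -85405 < 0  ⇒  (a,b)_∞ = -1.
v=31: a=31^0·(≡28), b=31^1·(≡4) mod 31; (28|31)=+1, (4|31)=+1; (−1)^{0·1·15}·(+1)^1·(+1)^0 = +1.
(-406, -85405 / ℚ) ramifies at {2, 19, 29, ∞}: a division algebra.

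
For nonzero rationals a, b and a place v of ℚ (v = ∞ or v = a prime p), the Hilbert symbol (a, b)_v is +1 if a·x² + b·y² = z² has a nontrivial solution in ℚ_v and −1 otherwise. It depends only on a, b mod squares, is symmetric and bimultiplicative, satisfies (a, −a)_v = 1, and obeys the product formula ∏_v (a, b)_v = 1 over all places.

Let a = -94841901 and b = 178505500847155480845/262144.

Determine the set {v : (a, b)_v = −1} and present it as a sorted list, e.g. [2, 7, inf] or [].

[3, 7]

(a, b) ≡ (-4389, 5) mod (ℚ^×)²; places V = {2, 3, 5, 7, 11, 19, ∞}.
(a,b)_2: α=0, β=-18; u≡3, v≡5 (mod 8); ε(u)ε(v)=1·0, αω(v)=0·1, βω(u)=-18·1; sum ≡ 0  ⇒  +1.
(a,b)_∞: sgn(-4389)=−, sgn(5)=+, so +1.
(a,b)_11: α=1, u≡7; β=2, v≡9 (mod 11); (7|11)=-1, (9|11)=+1; sign (−1)^0·-1^2·+1^1 = +1.
(a,b)_19: α=1, u≡1; β=2, v≡9 (mod 19); (1|19)=+1, (9|19)=+1; sign (−1)^0·+1^2·+1^1 = +1.
(a,b)_3: α=3, u≡1; β=10, v≡2 (mod 3); (1|3)=+1, (2|3)=-1; sign (−1)^0·+1^10·-1^3 = -1.
(a,b)_5: α=0, u≡4; β=1, v≡1 (mod 5); (4|5)=+1, (1|5)=+1; sign (−1)^0·+1^1·+1^0 = +1.
(a,b)_7: α=5, u≡6; β=12, v≡6 (mod 7); (6|7)=-1, (6|7)=-1; sign (−1)^0·-1^12·-1^5 = -1.
(-4389, 5 / ℚ) ramifies at {3, 7}: a division algebra.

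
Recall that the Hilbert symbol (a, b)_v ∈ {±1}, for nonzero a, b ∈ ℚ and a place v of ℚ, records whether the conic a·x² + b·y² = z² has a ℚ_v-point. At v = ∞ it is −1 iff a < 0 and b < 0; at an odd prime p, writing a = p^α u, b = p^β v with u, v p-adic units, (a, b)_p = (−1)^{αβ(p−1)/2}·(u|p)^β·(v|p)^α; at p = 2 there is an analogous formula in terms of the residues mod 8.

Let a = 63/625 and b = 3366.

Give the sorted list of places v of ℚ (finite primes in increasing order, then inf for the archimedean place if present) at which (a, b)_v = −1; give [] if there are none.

Mod squares: a ≡ 7, b ≡ 374. Check v ∈ {∞, 2, 3, 5, 7, 11, 17}.
v=∞: 7 > 0 and 374 > 0  ⇒  (a,b)_∞ = +1.
v=5: a=5^-4·(≡3), b=5^0·(≡1) mod 5; (3|5)=-1, (1|5)=+1; (−1)^{-4·0·2}·(-1)^0·(+1)^-4 = +1.
v=17: a=17^0·(≡14), b=17^1·(≡11) mod 17; (14|17)=-1, (11|17)=-1; (−1)^{0·1·8}·(-1)^1·(-1)^0 = -1.
v=7: a=7^1·(≡1), b=7^0·(≡6) mod 7; (1|7)=+1, (6|7)=-1; (−1)^{1·0·3}·(+1)^0·(-1)^1 = -1.
v=3: a=3^2·(≡1), b=3^2·(≡2) mod 3; (1|3)=+1, (2|3)=-1; (−1)^{2·2·1}·(+1)^2·(-1)^2 = +1.
v=11: a=11^0·(≡7), b=11^1·(≡9) mod 11; (7|11)=-1, (9|11)=+1; (−1)^{0·1·5}·(-1)^1·(+1)^0 = -1.
v=2: v_2(a)=0, v_2(b)=1; units ≡ 7, 3 (mod 8); ε·ε+αω+βω = 1·1+0·1+1·0 ≡ 1  ⇒  (a,b)_2 = -1.
|Ram(7, 374)| = 4, even; anisotropic at {2, 7, 11, 17}.

[2, 7, 11, 17]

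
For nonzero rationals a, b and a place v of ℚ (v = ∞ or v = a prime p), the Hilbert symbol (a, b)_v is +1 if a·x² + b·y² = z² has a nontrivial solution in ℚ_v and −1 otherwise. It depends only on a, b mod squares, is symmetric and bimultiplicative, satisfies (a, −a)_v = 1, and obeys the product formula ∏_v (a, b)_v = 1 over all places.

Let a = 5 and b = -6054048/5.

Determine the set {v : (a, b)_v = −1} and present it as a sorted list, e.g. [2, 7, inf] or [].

(a, b) ≡ (5, -4290) mod (ℚ^×)²; places V = {2, 3, 5, 7, 11, 13, ∞}.
(a,b)_7: α=0, u≡5; β=2, v≡1 (mod 7); (5|7)=-1, (1|7)=+1; sign (−1)^0·-1^2·+1^0 = +1.
(a,b)_5: α=1, u≡1; β=-1, v≡2 (mod 5); (1|5)=+1, (2|5)=-1; sign (−1)^0·+1^-1·-1^1 = -1.
(a,b)_∞: sgn(5)=+, sgn(-4290)=−, so +1.
(a,b)_11: α=0, u≡5; β=1, v≡10 (mod 11); (5|11)=+1, (10|11)=-1; sign (−1)^0·+1^1·-1^0 = +1.
(a,b)_3: α=0, u≡2; β=3, v≡1 (mod 3); (2|3)=-1, (1|3)=+1; sign (−1)^0·-1^3·+1^0 = -1.
(a,b)_13: α=0, u≡5; β=1, v≡11 (mod 13); (5|13)=-1, (11|13)=-1; sign (−1)^0·-1^1·-1^0 = -1.
(a,b)_2: α=0, β=5; u≡5, v≡7 (mod 8); ε(u)ε(v)=0·1, αω(v)=0·0, βω(u)=5·1; sum ≡ 1  ⇒  -1.
Ram(5, -4290) = {2, 3, 5, 13}; no ℚ_2-point on the conic.

[2, 3, 5, 13]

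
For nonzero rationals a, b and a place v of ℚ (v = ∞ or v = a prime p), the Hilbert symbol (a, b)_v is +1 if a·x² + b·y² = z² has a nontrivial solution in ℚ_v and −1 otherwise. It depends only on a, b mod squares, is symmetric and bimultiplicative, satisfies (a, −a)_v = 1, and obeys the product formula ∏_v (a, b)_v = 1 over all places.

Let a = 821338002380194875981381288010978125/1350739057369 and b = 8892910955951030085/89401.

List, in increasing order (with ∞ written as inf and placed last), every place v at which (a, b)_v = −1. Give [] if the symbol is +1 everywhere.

[7, 11, 29, 31]

(a, b) ≡ (226765, 51765) mod (ℚ^×)²; places V = {2, 3, 5, 7, 11, 13, 17, 19, 23, 29, 31, ∞}.
(a,b)_31: α=3, u≡3; β=2, v≡17 (mod 31); (3|31)=-1, (17|31)=-1; sign (−1)^0·-1^2·-1^3 = -1.
(a,b)_7: α=5, u≡3; β=3, v≡6 (mod 7); (3|7)=-1, (6|7)=-1; sign (−1)^1·-1^3·-1^5 = -1.
(a,b)_23: α=-4, u≡3; β=-2, v≡20 (mod 23); (3|23)=+1, (20|23)=-1; sign (−1)^0·+1^-2·-1^-4 = +1.
(a,b)_∞: sgn(226765)=+, sgn(51765)=+, so +1.
(a,b)_19: α=3, u≡2; β=2, v≡17 (mod 19); (2|19)=-1, (17|19)=+1; sign (−1)^0·-1^2·+1^3 = +1.
(a,b)_5: α=5, u≡2; β=1, v≡2 (mod 5); (2|5)=-1, (2|5)=-1; sign (−1)^0·-1^1·-1^5 = +1.
(a,b)_3: α=4, u≡1; β=1, v≡2 (mod 3); (1|3)=+1, (2|3)=-1; sign (−1)^0·+1^1·-1^4 = +1.
(a,b)_17: α=8, u≡9; β=5, v≡8 (mod 17); (9|17)=+1, (8|17)=+1; sign (−1)^0·+1^5·+1^8 = +1.
(a,b)_2: α=0, β=0; u≡5, v≡5 (mod 8); ε(u)ε(v)=0·0, αω(v)=0·1, βω(u)=0·1; sum ≡ 0  ⇒  +1.
(a,b)_11: α=5, u≡5; β=2, v≡2 (mod 11); (5|11)=+1, (2|11)=-1; sign (−1)^0·+1^2·-1^5 = -1.
(a,b)_29: α=2, u≡21; β=1, v≡5 (mod 29); (21|29)=-1, (5|29)=+1; sign (−1)^0·-1^1·+1^2 = -1.
(a,b)_13: α=-6, u≡5; β=-2, v≡10 (mod 13); (5|13)=-1, (10|13)=+1; sign (−1)^0·-1^-2·+1^-6 = +1.
Ram(226765, 51765) = {7, 11, 29, 31}; no ℚ_7-point on the conic.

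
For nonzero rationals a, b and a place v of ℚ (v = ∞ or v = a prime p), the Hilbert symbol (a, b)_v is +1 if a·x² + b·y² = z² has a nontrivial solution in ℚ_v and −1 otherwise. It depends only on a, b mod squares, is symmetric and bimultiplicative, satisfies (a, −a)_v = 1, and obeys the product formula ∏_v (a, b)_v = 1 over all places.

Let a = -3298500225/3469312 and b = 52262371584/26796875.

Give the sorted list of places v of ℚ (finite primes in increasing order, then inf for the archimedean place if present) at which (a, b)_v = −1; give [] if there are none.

[3, 5, 7, 17]

Mod squares: a ≡ -6783, b ≡ 33915. Check v ∈ {∞, 2, 3, 5, 7, 11, 17, 19, 41}.
v=7: a=7^-1·(≡4), b=7^-3·(≡2) mod 7; (4|7)=+1, (2|7)=+1; (−1)^{-1·-3·3}·(+1)^-3·(+1)^-1 = -1.
v=41: a=41^2·(≡16), b=41^0·(≡9) mod 41; (16|41)=+1, (9|41)=+1; (−1)^{2·0·20}·(+1)^0·(+1)^2 = +1.
v=17: a=17^1·(≡8), b=17^3·(≡3) mod 17; (8|17)=+1, (3|17)=-1; (−1)^{1·3·8}·(+1)^3·(-1)^1 = -1.
v=3: a=3^5·(≡1), b=3^7·(≡1) mod 3; (1|3)=+1, (1|3)=+1; (−1)^{5·7·1}·(+1)^7·(+1)^5 = -1.
v=2: v_2(a)=-12, v_2(b)=8; units ≡ 1, 3 (mod 8); ε·ε+αω+βω = 0·1+-12·1+8·0 ≡ 0  ⇒  (a,b)_2 = +1.
v=19: a=19^1·(≡17), b=19^1·(≡10) mod 19; (17|19)=+1, (10|19)=-1; (−1)^{1·1·9}·(+1)^1·(-1)^1 = +1.
v=11: a=11^-2·(≡4), b=11^0·(≡10) mod 11; (4|11)=+1, (10|11)=-1; (−1)^{-2·0·5}·(+1)^0·(-1)^-2 = +1.
v=∞: -6783 < 0 and 33915 > 0  ⇒  (a,b)_∞ = +1.
v=5: a=5^2·(≡3), b=5^-7·(≡3) mod 5; (3|5)=-1, (3|5)=-1; (−1)^{2·-7·2}·(-1)^-7·(-1)^2 = -1.
Ram(-6783, 33915) = {3, 5, 7, 17}; no ℚ_3-point on the conic.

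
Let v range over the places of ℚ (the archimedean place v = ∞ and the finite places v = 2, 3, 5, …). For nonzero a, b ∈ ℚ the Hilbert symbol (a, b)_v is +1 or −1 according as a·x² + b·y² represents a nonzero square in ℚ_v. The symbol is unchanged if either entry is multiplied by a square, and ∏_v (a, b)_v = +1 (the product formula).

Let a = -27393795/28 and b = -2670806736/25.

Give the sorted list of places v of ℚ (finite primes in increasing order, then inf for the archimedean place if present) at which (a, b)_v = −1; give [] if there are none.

[2, 13, 29, 31, 43, inf]

(a, b) ≡ (-19565, -35061) mod (ℚ^×)²; places V = {2, 3, 5, 7, 11, 13, 23, 29, 31, 43, ∞}.
(a,b)_7: α=-1, u≡3; β=0, v≡1 (mod 7); (3|7)=-1, (1|7)=+1; sign (−1)^0·-1^0·+1^-1 = +1.
(a,b)_3: α=4, u≡1; β=3, v≡1 (mod 3); (1|3)=+1, (1|3)=+1; sign (−1)^0·+1^3·+1^4 = +1.
(a,b)_13: α=1, u≡10; β=1, v≡2 (mod 13); (10|13)=+1, (2|13)=-1; sign (−1)^0·+1^1·-1^1 = -1.
(a,b)_5: α=1, u≡2; β=-2, v≡4 (mod 5); (2|5)=-1, (4|5)=+1; sign (−1)^0·-1^-2·+1^1 = +1.
(a,b)_2: α=-2, β=4; u≡3, v≡3 (mod 8); ε(u)ε(v)=1·1, αω(v)=-2·1, βω(u)=4·1; sum ≡ 1  ⇒  -1.
(a,b)_23: α=0, u≡2; β=2, v≡19 (mod 23); (2|23)=+1, (19|23)=-1; sign (−1)^0·+1^2·-1^0 = +1.
(a,b)_29: α=0, u≡18; β=1, v≡23 (mod 29); (18|29)=-1, (23|29)=+1; sign (−1)^0·-1^1·+1^0 = -1.
(a,b)_∞: sgn(-19565)=−, sgn(-35061)=−, so -1.
(a,b)_11: α=2, u≡3; β=0, v≡6 (mod 11); (3|11)=+1, (6|11)=-1; sign (−1)^0·+1^0·-1^2 = +1.
(a,b)_43: α=1, u≡30; β=0, v≡30 (mod 43); (30|43)=-1, (30|43)=-1; sign (−1)^0·-1^0·-1^1 = -1.
(a,b)_31: α=0, u≡29; β=1, v≡7 (mod 31); (29|31)=-1, (7|31)=+1; sign (−1)^0·-1^1·+1^0 = -1.
Ram(-19565, -35061) = {2, 13, 29, 31, 43, ∞}; no ℚ_2-point on the conic.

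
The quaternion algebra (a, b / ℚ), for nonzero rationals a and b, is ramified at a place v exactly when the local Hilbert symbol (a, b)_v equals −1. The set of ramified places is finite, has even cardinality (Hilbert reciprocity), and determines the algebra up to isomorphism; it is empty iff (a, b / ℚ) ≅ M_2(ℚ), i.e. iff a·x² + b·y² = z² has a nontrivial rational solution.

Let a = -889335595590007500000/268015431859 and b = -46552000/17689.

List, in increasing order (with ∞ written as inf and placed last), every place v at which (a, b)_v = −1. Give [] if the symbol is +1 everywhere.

[3, 19, 29, inf]

(a, b) ≡ (-5636730, -55) mod (ℚ^×)²; places V = {2, 3, 5, 7, 11, 19, 23, 29, 31, 47, ∞}.
(a,b)_19: α=-5, u≡8; β=-2, v≡3 (mod 19); (8|19)=-1, (3|19)=-1; sign (−1)^0·-1^-2·-1^-5 = -1.
(a,b)_11: α=1, u≡9; β=1, v≡8 (mod 11); (9|11)=+1, (8|11)=-1; sign (−1)^1·+1^1·-1^1 = +1.
(a,b)_47: α=-2, u≡21; β=0, v≡44 (mod 47); (21|47)=+1, (44|47)=-1; sign (−1)^0·+1^0·-1^-2 = +1.
(a,b)_3: α=5, u≡2; β=0, v≡2 (mod 3); (2|3)=-1, (2|3)=-1; sign (−1)^0·-1^0·-1^5 = -1.
(a,b)_5: α=7, u≡1; β=3, v≡1 (mod 5); (1|5)=+1, (1|5)=+1; sign (−1)^0·+1^3·+1^7 = +1.
(a,b)_31: α=1, u≡18; β=0, v≡14 (mod 31); (18|31)=+1, (14|31)=+1; sign (−1)^0·+1^0·+1^1 = +1.
(a,b)_7: α=-2, u≡5; β=-2, v≡4 (mod 7); (5|7)=-1, (4|7)=+1; sign (−1)^0·-1^-2·+1^-2 = +1.
(a,b)_2: α=5, β=6; u≡3, v≡1 (mod 8); ε(u)ε(v)=1·0, αω(v)=5·0, βω(u)=6·1; sum ≡ 0  ⇒  +1.
(a,b)_∞: sgn(-5636730)=−, sgn(-55)=−, so -1.
(a,b)_23: α=6, u≡8; β=2, v≡22 (mod 23); (8|23)=+1, (22|23)=-1; sign (−1)^0·+1^2·-1^6 = +1.
(a,b)_29: α=1, u≡2; β=0, v≡11 (mod 29); (2|29)=-1, (11|29)=-1; sign (−1)^0·-1^0·-1^1 = -1.
Ram(-5636730, -55) = {3, 19, 29, ∞}; no ℚ_3-point on the conic.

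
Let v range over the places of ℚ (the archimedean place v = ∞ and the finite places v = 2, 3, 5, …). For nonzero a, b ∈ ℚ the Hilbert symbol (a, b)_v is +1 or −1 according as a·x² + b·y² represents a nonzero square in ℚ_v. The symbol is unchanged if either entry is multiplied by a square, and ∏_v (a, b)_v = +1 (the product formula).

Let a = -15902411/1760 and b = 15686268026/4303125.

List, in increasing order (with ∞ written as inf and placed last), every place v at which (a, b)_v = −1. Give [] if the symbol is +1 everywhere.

Mod squares: a ≡ -98890, b ≡ 21854690. Check v ∈ {∞, 2, 3, 5, 7, 11, 13, 17, 19, 29, 31}.
v=7: a=7^2·(≡3), b=7^0·(≡2) mod 7; (3|7)=-1, (2|7)=+1; (−1)^{2·0·3}·(-1)^0·(+1)^2 = +1.
v=∞: -98890 < 0 and 21854690 > 0  ⇒  (a,b)_∞ = +1.
v=11: a=11^-1·(≡6), b=11^1·(≡4) mod 11; (6|11)=-1, (4|11)=+1; (−1)^{-1·1·5}·(-1)^1·(+1)^-1 = +1.
v=2: v_2(a)=-5, v_2(b)=1; units ≡ 3, 1 (mod 8); ε·ε+αω+βω = 1·0+-5·0+1·1 ≡ 1  ⇒  (a,b)_2 = -1.
v=3: a=3^0·(≡2), b=3^-4·(≡2) mod 3; (2|3)=-1, (2|3)=-1; (−1)^{0·-4·1}·(-1)^-4·(-1)^0 = +1.
v=31: a=31^1·(≡30), b=31^1·(≡28) mod 31; (30|31)=-1, (28|31)=+1; (−1)^{1·1·15}·(-1)^1·(+1)^1 = +1.
v=29: a=29^1·(≡3), b=29^1·(≡16) mod 29; (3|29)=-1, (16|29)=+1; (−1)^{1·1·14}·(-1)^1·(+1)^1 = -1.
v=5: a=5^-1·(≡2), b=5^-5·(≡3) mod 5; (2|5)=-1, (3|5)=-1; (−1)^{-1·-5·2}·(-1)^-5·(-1)^-1 = +1.
v=19: a=19^2·(≡4), b=19^2·(≡9) mod 19; (4|19)=+1, (9|19)=+1; (−1)^{2·2·9}·(+1)^2·(+1)^2 = +1.
v=17: a=17^0·(≡2), b=17^-1·(≡15) mod 17; (2|17)=+1, (15|17)=+1; (−1)^{0·-1·8}·(+1)^-1·(+1)^0 = +1.
v=13: a=13^0·(≡12), b=13^3·(≡3) mod 13; (12|13)=+1, (3|13)=+1; (−1)^{0·3·6}·(+1)^3·(+1)^0 = +1.
Ram(-98890, 21854690) = {2, 29}; no ℚ_2-point on the conic.

[2, 29]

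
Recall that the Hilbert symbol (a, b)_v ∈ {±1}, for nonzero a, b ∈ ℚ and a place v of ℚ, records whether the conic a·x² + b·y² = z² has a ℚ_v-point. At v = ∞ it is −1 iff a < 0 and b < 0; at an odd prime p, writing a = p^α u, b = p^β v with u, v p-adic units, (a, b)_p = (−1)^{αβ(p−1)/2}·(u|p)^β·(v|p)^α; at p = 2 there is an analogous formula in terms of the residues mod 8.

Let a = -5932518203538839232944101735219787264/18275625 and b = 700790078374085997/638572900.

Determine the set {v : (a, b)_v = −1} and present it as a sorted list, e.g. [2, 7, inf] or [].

Mod squares: a ≡ -850454, b ≡ 237677. Check v ∈ {∞, 2, 3, 5, 7, 11, 17, 19, 29, 31, 41, 43}.
v=41: a=41^2·(≡25), b=41^1·(≡2) mod 41; (25|41)=+1, (2|41)=+1; (−1)^{2·1·20}·(+1)^1·(+1)^2 = +1.
v=43: a=43^5·(≡19), b=43^2·(≡16) mod 43; (19|43)=-1, (16|43)=+1; (−1)^{5·2·21}·(-1)^2·(+1)^5 = +1.
v=∞: -850454 < 0 and 237677 > 0  ⇒  (a,b)_∞ = +1.
v=5: a=5^-4·(≡1), b=5^-2·(≡2) mod 5; (1|5)=+1, (2|5)=-1; (−1)^{-4·-2·2}·(+1)^-2·(-1)^-4 = +1.
v=29: a=29^5·(≡16), b=29^2·(≡1) mod 29; (16|29)=+1, (1|29)=+1; (−1)^{5·2·14}·(+1)^2·(+1)^5 = +1.
v=17: a=17^8·(≡5), b=17^3·(≡12) mod 17; (5|17)=-1, (12|17)=-1; (−1)^{8·3·8}·(-1)^3·(-1)^8 = -1.
v=7: a=7^0·(≡2), b=7^-2·(≡6) mod 7; (2|7)=+1, (6|7)=-1; (−1)^{0·-2·3}·(+1)^-2·(-1)^0 = +1.
v=31: a=31^3·(≡18), b=31^1·(≡14) mod 31; (18|31)=+1, (14|31)=+1; (−1)^{3·1·15}·(+1)^1·(+1)^3 = -1.
v=3: a=3^-4·(≡1), b=3^8·(≡2) mod 3; (1|3)=+1, (2|3)=-1; (−1)^{-4·8·1}·(+1)^8·(-1)^-4 = +1.
v=11: a=11^1·(≡9), b=11^1·(≡3) mod 11; (9|11)=+1, (3|11)=+1; (−1)^{1·1·5}·(+1)^1·(+1)^1 = -1.
v=19: a=19^-2·(≡6), b=19^-4·(≡6) mod 19; (6|19)=+1, (6|19)=+1; (−1)^{-2·-4·9}·(+1)^-4·(+1)^-2 = +1.
v=2: v_2(a)=9, v_2(b)=-2; units ≡ 5, 5 (mod 8); ε·ε+αω+βω = 0·0+9·1+-2·1 ≡ 1  ⇒  (a,b)_2 = -1.
|Ram(-850454, 237677)| = 4, even; anisotropic at {2, 11, 17, 31}.

[2, 11, 17, 31]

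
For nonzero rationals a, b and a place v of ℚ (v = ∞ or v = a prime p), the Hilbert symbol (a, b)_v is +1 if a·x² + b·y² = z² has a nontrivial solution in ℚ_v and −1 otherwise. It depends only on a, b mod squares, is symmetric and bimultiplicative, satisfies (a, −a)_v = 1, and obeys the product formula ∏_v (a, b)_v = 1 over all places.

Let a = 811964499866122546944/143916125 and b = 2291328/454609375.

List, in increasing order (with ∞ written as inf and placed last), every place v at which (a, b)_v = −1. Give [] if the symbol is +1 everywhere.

[5, 7, 17, 23]

(a, b) ≡ (3380195, 24310) mod (ℚ^×)²; places V = {2, 3, 5, 7, 11, 13, 17, 19, 23, 29, 37, ∞}.
(a,b)_19: α=1, u≡13; β=0, v≡1 (mod 19); (13|19)=-1, (1|19)=+1; sign (−1)^0·-1^0·+1^1 = +1.
(a,b)_3: α=8, u≡2; β=4, v≡1 (mod 3); (2|3)=-1, (1|3)=+1; sign (−1)^0·-1^4·+1^8 = +1.
(a,b)_17: α=3, u≡12; β=1, v≡9 (mod 17); (12|17)=-1, (9|17)=+1; sign (−1)^0·-1^1·+1^3 = -1.
(a,b)_11: α=4, u≡4; β=-1, v≡2 (mod 11); (4|11)=+1, (2|11)=-1; sign (−1)^0·+1^-1·-1^4 = +1.
(a,b)_2: α=8, β=7; u≡3, v≡3 (mod 8); ε(u)ε(v)=1·1, αω(v)=8·1, βω(u)=7·1; sum ≡ 0  ⇒  +1.
(a,b)_37: α=-2, u≡2; β=0, v≡9 (mod 37); (2|37)=-1, (9|37)=+1; sign (−1)^0·-1^0·+1^-2 = +1.
(a,b)_∞: sgn(3380195)=+, sgn(24310)=+, so +1.
(a,b)_7: α=1, u≡4; β=0, v≡6 (mod 7); (4|7)=+1, (6|7)=-1; sign (−1)^0·+1^0·-1^1 = -1.
(a,b)_13: α=3, u≡8; β=1, v≡11 (mod 13); (8|13)=-1, (11|13)=-1; sign (−1)^0·-1^1·-1^3 = +1.
(a,b)_5: α=-3, u≡1; β=-7, v≡2 (mod 5); (1|5)=+1, (2|5)=-1; sign (−1)^0·+1^-7·-1^-3 = -1.
(a,b)_23: α=1, u≡12; β=-2, v≡15 (mod 23); (12|23)=+1, (15|23)=-1; sign (−1)^0·+1^-2·-1^1 = -1.
(a,b)_29: α=-2, u≡9; β=0, v≡27 (mod 29); (9|29)=+1, (27|29)=-1; sign (−1)^0·+1^0·-1^-2 = +1.
|Ram(3380195, 24310)| = 4, even; anisotropic at {5, 7, 17, 23}.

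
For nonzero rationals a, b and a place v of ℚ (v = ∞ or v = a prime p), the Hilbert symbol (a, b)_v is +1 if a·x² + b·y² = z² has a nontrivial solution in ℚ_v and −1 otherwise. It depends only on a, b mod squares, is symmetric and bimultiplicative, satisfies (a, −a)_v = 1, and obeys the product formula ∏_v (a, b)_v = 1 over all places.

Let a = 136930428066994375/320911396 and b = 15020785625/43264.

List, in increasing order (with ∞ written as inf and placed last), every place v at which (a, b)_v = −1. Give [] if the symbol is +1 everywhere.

Mod squares: a ≡ 319, b ≡ 17. Check v ∈ {∞, 2, 5, 11, 13, 17, 29, 41, 53}.
v=53: a=53^-2·(≡6), b=53^0·(≡15) mod 53; (6|53)=+1, (15|53)=+1; (−1)^{-2·0·26}·(+1)^0·(+1)^-2 = +1.
v=29: a=29^3·(≡19), b=29^2·(≡10) mod 29; (19|29)=-1, (10|29)=-1; (−1)^{3·2·14}·(-1)^2·(-1)^3 = -1.
v=∞: 319 > 0 and 17 > 0  ⇒  (a,b)_∞ = +1.
v=2: v_2(a)=-2, v_2(b)=-8; units ≡ 7, 1 (mod 8); ε·ε+αω+βω = 1·0+-2·0+-8·0 ≡ 0  ⇒  (a,b)_2 = +1.
v=41: a=41^4·(≡31), b=41^2·(≡14) mod 41; (31|41)=+1, (14|41)=-1; (−1)^{4·2·20}·(+1)^2·(-1)^4 = +1.
v=13: a=13^-4·(≡2), b=13^-2·(≡3) mod 13; (2|13)=-1, (3|13)=+1; (−1)^{-4·-2·6}·(-1)^-2·(+1)^-4 = +1.
v=17: a=17^2·(≡15), b=17^1·(≡4) mod 17; (15|17)=+1, (4|17)=+1; (−1)^{2·1·8}·(+1)^1·(+1)^2 = +1.
v=5: a=5^4·(≡1), b=5^4·(≡3) mod 5; (1|5)=+1, (3|5)=-1; (−1)^{4·4·2}·(+1)^4·(-1)^4 = +1.
v=11: a=11^1·(≡6), b=11^0·(≡10) mod 11; (6|11)=-1, (10|11)=-1; (−1)^{1·0·5}·(-1)^0·(-1)^1 = -1.
(319, 17 / ℚ) ramifies at {11, 29}: a division algebra.

[11, 29]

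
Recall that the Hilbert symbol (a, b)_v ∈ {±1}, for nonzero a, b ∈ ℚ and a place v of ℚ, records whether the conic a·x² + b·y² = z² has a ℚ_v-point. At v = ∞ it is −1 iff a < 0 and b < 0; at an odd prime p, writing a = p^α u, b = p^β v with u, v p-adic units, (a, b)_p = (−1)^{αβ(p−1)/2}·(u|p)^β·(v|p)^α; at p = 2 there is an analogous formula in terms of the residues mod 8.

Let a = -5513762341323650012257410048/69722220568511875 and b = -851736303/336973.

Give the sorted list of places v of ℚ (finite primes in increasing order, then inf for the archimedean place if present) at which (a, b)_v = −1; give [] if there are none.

[7, 13, 47, inf]

Mod squares: a ≡ -4277, b ≡ -611. Check v ∈ {∞, 2, 3, 5, 7, 11, 13, 23, 31, 41, 43, 47}.
v=31: a=31^2·(≡4), b=31^0·(≡4) mod 31; (4|31)=+1, (4|31)=+1; (−1)^{2·0·15}·(+1)^0·(+1)^2 = +1.
v=3: a=3^4·(≡1), b=3^4·(≡1) mod 3; (1|3)=+1, (1|3)=+1; (−1)^{4·4·1}·(+1)^4·(+1)^4 = +1.
v=11: a=11^8·(≡6), b=11^2·(≡1) mod 11; (6|11)=-1, (1|11)=+1; (−1)^{8·2·5}·(-1)^2·(+1)^8 = +1.
v=5: a=5^-4·(≡3), b=5^0·(≡4) mod 5; (3|5)=-1, (4|5)=+1; (−1)^{-4·0·2}·(-1)^0·(+1)^-4 = +1.
v=43: a=43^2·(≡9), b=43^2·(≡28) mod 43; (9|43)=+1, (28|43)=-1; (−1)^{2·2·21}·(+1)^2·(-1)^2 = +1.
v=∞: -4277 < 0 and -611 < 0  ⇒  (a,b)_∞ = -1.
v=47: a=47^3·(≡8), b=47^1·(≡18) mod 47; (8|47)=+1, (18|47)=+1; (−1)^{3·1·23}·(+1)^1·(+1)^3 = -1.
v=41: a=41^2·(≡6), b=41^0·(≡8) mod 41; (6|41)=-1, (8|41)=+1; (−1)^{2·0·20}·(-1)^0·(+1)^2 = +1.
v=2: v_2(a)=10, v_2(b)=0; units ≡ 3, 5 (mod 8); ε·ε+αω+βω = 1·0+10·1+0·1 ≡ 0  ⇒  (a,b)_2 = +1.
v=23: a=23^-6·(≡1), b=23^-2·(≡17) mod 23; (1|23)=+1, (17|23)=-1; (−1)^{-6·-2·11}·(+1)^-2·(-1)^-6 = +1.
v=7: a=7^-3·(≡5), b=7^-2·(≡3) mod 7; (5|7)=-1, (3|7)=-1; (−1)^{-3·-2·3}·(-1)^-2·(-1)^-3 = -1.
v=13: a=13^-3·(≡3), b=13^-1·(≡2) mod 13; (3|13)=+1, (2|13)=-1; (−1)^{-3·-1·6}·(+1)^-1·(-1)^-3 = -1.
(-4277, -611 / ℚ) ramifies at {7, 13, 47, ∞}: a division algebra.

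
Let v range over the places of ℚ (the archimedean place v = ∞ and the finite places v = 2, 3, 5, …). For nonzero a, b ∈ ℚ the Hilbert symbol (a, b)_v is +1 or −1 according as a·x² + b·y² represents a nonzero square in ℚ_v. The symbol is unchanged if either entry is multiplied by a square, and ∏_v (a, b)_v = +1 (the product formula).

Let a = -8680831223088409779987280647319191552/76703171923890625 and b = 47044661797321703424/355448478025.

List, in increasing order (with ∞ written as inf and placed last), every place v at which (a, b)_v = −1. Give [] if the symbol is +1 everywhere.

[2, 17, 23, 37]

(a, b) ≡ (-20677, 91040831) mod (ℚ^×)²; places V = {2, 3, 5, 7, 13, 17, 23, 29, 31, 37, 43, 47, 59, ∞}.
(a,b)_43: α=0, u≡31; β=-2, v≡29 (mod 43); (31|43)=+1, (29|43)=-1; sign (−1)^0·+1^-2·-1^0 = +1.
(a,b)_2: α=28, β=22; u≡3, v≡7 (mod 8); ε(u)ε(v)=1·1, αω(v)=28·0, βω(u)=22·1; sum ≡ 1  ⇒  -1.
(a,b)_47: α=-4, u≡6; β=-2, v≡22 (mod 47); (6|47)=+1, (22|47)=-1; sign (−1)^0·+1^-2·-1^-4 = +1.
(a,b)_31: α=7, u≡3; β=1, v≡5 (mod 31); (3|31)=-1, (5|31)=+1; sign (−1)^1·-1^1·+1^7 = +1.
(a,b)_13: α=0, u≡8; β=2, v≡8 (mod 13); (8|13)=-1, (8|13)=-1; sign (−1)^0·-1^2·-1^0 = +1.
(a,b)_7: α=2, u≡2; β=1, v≡4 (mod 7); (2|7)=+1, (4|7)=+1; sign (−1)^0·+1^1·+1^2 = +1.
(a,b)_5: α=-6, u≡2; β=-2, v≡4 (mod 5); (2|5)=-1, (4|5)=+1; sign (−1)^0·-1^-2·+1^-6 = +1.
(a,b)_29: α=3, u≡15; β=1, v≡11 (mod 29); (15|29)=-1, (11|29)=-1; sign (−1)^0·-1^1·-1^3 = +1.
(a,b)_3: α=10, u≡2; β=6, v≡2 (mod 3); (2|3)=-1, (2|3)=-1; sign (−1)^0·-1^6·-1^10 = +1.
(a,b)_59: α=-2, u≡38; β=-2, v≡58 (mod 59); (38|59)=-1, (58|59)=-1; sign (−1)^0·-1^-2·-1^-2 = +1.
(a,b)_23: α=3, u≡10; β=1, v≡5 (mod 23); (10|23)=-1, (5|23)=-1; sign (−1)^1·-1^1·-1^3 = -1.
(a,b)_17: α=-2, u≡10; β=1, v≡14 (mod 17); (10|17)=-1, (14|17)=-1; sign (−1)^0·-1^1·-1^-2 = -1.
(a,b)_∞: sgn(-20677)=−, sgn(91040831)=+, so +1.
(a,b)_37: α=2, u≡23; β=1, v≡4 (mod 37); (23|37)=-1, (4|37)=+1; sign (−1)^0·-1^1·+1^2 = -1.
Ram(-20677, 91040831) = {2, 17, 23, 37}; no ℚ_2-point on the conic.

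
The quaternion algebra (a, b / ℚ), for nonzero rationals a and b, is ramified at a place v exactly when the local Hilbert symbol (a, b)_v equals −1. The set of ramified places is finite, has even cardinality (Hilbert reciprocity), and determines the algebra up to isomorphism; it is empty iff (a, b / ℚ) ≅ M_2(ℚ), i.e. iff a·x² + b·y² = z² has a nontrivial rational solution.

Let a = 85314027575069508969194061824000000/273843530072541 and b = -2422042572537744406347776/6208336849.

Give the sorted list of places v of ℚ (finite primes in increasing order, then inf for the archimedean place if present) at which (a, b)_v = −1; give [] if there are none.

[7, 17, 23, 29]

(a, b) ≡ (252564886, -989) mod (ℚ^×)²; places V = {2, 3, 5, 7, 11, 13, 17, 19, 23, 29, 37, 43, ∞}.
(a,b)_19: α=-2, u≡10; β=-2, v≡8 (mod 19); (10|19)=-1, (8|19)=-1; sign (−1)^0·-1^-2·-1^-2 = +1.
(a,b)_37: α=3, u≡5; β=2, v≡21 (mod 37); (5|37)=-1, (21|37)=+1; sign (−1)^0·-1^2·+1^3 = +1.
(a,b)_29: α=-3, u≡9; β=-2, v≡3 (mod 29); (9|29)=+1, (3|29)=-1; sign (−1)^0·+1^-2·-1^-3 = -1.
(a,b)_5: α=6, u≡1; β=0, v≡1 (mod 5); (1|5)=+1, (1|5)=+1; sign (−1)^0·+1^0·+1^6 = +1.
(a,b)_2: α=39, β=30; u≡3, v≡3 (mod 8); ε(u)ε(v)=1·1, αω(v)=39·1, βω(u)=30·1; sum ≡ 0  ⇒  +1.
(a,b)_11: α=-2, u≡7; β=-2, v≡9 (mod 11); (7|11)=-1, (9|11)=+1; sign (−1)^0·-1^-2·+1^-2 = +1.
(a,b)_∞: sgn(252564886)=+, sgn(-989)=−, so +1.
(a,b)_7: α=9, u≡6; β=8, v≡5 (mod 7); (6|7)=-1, (5|7)=-1; sign (−1)^0·-1^8·-1^9 = -1.
(a,b)_3: α=-2, u≡1; β=0, v≡1 (mod 3); (1|3)=+1, (1|3)=+1; sign (−1)^0·+1^0·+1^-2 = +1.
(a,b)_43: α=1, u≡23; β=1, v≡37 (mod 43); (23|43)=+1, (37|43)=-1; sign (−1)^1·+1^1·-1^1 = +1.
(a,b)_13: α=-4, u≡11; β=-2, v≡4 (mod 13); (11|13)=-1, (4|13)=+1; sign (−1)^0·-1^-2·+1^-4 = +1.
(a,b)_17: α=3, u≡13; β=2, v≡7 (mod 17); (13|17)=+1, (7|17)=-1; sign (−1)^0·+1^2·-1^3 = -1.
(a,b)_23: α=1, u≡1; β=1, v≡6 (mod 23); (1|23)=+1, (6|23)=+1; sign (−1)^1·+1^1·+1^1 = -1.
(252564886, -989 / ℚ) ramifies at {7, 17, 23, 29}: a division algebra.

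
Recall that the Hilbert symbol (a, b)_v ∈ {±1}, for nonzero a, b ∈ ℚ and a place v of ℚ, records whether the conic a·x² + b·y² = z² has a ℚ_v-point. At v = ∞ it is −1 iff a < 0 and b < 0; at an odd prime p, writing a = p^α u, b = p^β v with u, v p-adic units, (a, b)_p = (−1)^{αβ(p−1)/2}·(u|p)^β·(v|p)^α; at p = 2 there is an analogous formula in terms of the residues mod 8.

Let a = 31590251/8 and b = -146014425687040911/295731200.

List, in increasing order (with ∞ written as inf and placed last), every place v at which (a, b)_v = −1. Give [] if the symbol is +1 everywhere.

Mod squares: a ≡ 1289398, b ≡ -35438. Check v ∈ {∞, 2, 3, 5, 7, 11, 13, 17, 19, 29, 43, 47}.
v=19: a=19^0·(≡9), b=19^-2·(≡1) mod 19; (9|19)=+1, (1|19)=+1; (−1)^{0·-2·9}·(+1)^-2·(+1)^0 = +1.
v=2: v_2(a)=-3, v_2(b)=-15; units ≡ 3, 1 (mod 8); ε·ε+αω+βω = 1·0+-3·0+-15·1 ≡ 1  ⇒  (a,b)_2 = -1.
v=13: a=13^0·(≡7), b=13^1·(≡4) mod 13; (7|13)=-1, (4|13)=+1; (−1)^{0·1·6}·(-1)^1·(+1)^0 = -1.
v=7: a=7^2·(≡6), b=7^2·(≡5) mod 7; (6|7)=-1, (5|7)=-1; (−1)^{2·2·3}·(-1)^2·(-1)^2 = +1.
v=47: a=47^1·(≡10), b=47^1·(≡11) mod 47; (10|47)=-1, (11|47)=-1; (−1)^{1·1·23}·(-1)^1·(-1)^1 = -1.
v=43: a=43^1·(≡11), b=43^2·(≡34) mod 43; (11|43)=+1, (34|43)=-1; (−1)^{1·2·21}·(+1)^2·(-1)^1 = -1.
v=∞: 1289398 > 0 and -35438 < 0  ⇒  (a,b)_∞ = +1.
v=29: a=29^1·(≡28), b=29^1·(≡23) mod 29; (28|29)=+1, (23|29)=+1; (−1)^{1·1·14}·(+1)^1·(+1)^1 = +1.
v=5: a=5^0·(≡2), b=5^-2·(≡3) mod 5; (2|5)=-1, (3|5)=-1; (−1)^{0·-2·2}·(-1)^-2·(-1)^0 = +1.
v=3: a=3^0·(≡1), b=3^2·(≡1) mod 3; (1|3)=+1, (1|3)=+1; (−1)^{0·2·1}·(+1)^2·(+1)^0 = +1.
v=11: a=11^1·(≡2), b=11^2·(≡3) mod 11; (2|11)=-1, (3|11)=+1; (−1)^{1·2·5}·(-1)^2·(+1)^1 = +1.
v=17: a=17^0·(≡15), b=17^4·(≡6) mod 17; (15|17)=+1, (6|17)=-1; (−1)^{0·4·8}·(+1)^4·(-1)^0 = +1.
Ram(1289398, -35438) = {2, 13, 43, 47}; no ℚ_2-point on the conic.

[2, 13, 43, 47]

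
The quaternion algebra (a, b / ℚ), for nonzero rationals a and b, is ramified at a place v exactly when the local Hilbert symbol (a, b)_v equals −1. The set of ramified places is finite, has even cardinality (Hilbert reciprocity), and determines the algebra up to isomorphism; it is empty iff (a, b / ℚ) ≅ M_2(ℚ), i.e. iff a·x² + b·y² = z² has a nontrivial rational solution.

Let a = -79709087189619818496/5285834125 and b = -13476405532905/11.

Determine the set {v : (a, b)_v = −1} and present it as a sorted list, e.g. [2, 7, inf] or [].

Mod squares: a ≡ -262515, b ≡ -111155. Check v ∈ {∞, 2, 3, 5, 7, 11, 13, 23, 37, 43, 47}.
v=13: a=13^-2·(≡5), b=13^0·(≡8) mod 13; (5|13)=-1, (8|13)=-1; (−1)^{-2·0·6}·(-1)^0·(-1)^-2 = +1.
v=43: a=43^-1·(≡16), b=43^1·(≡4) mod 43; (16|43)=+1, (4|43)=+1; (−1)^{-1·1·21}·(+1)^1·(+1)^-1 = -1.
v=5: a=5^-3·(≡3), b=5^1·(≡4) mod 5; (3|5)=-1, (4|5)=+1; (−1)^{-3·1·2}·(-1)^1·(+1)^-3 = -1.
v=23: a=23^-2·(≡10), b=23^0·(≡9) mod 23; (10|23)=-1, (9|23)=+1; (−1)^{-2·0·11}·(-1)^0·(+1)^-2 = +1.
v=11: a=11^-1·(≡1), b=11^-1·(≡4) mod 11; (1|11)=+1, (4|11)=+1; (−1)^{-1·-1·5}·(+1)^-1·(+1)^-1 = -1.
v=∞: -262515 < 0 and -111155 < 0  ⇒  (a,b)_∞ = -1.
v=47: a=47^4·(≡3), b=47^3·(≡34) mod 47; (3|47)=+1, (34|47)=+1; (−1)^{4·3·23}·(+1)^3·(+1)^4 = +1.
v=3: a=3^9·(≡2), b=3^2·(≡1) mod 3; (2|3)=-1, (1|3)=+1; (−1)^{9·2·1}·(-1)^2·(+1)^9 = +1.
v=7: a=7^0·(≡3), b=7^2·(≡3) mod 7; (3|7)=-1, (3|7)=-1; (−1)^{0·2·3}·(-1)^2·(-1)^0 = +1.
v=2: v_2(a)=14, v_2(b)=0; units ≡ 5, 5 (mod 8); ε·ε+αω+βω = 0·0+14·1+0·1 ≡ 0  ⇒  (a,b)_2 = +1.
v=37: a=37^3·(≡16), b=37^2·(≡25) mod 37; (16|37)=+1, (25|37)=+1; (−1)^{3·2·18}·(+1)^2·(+1)^3 = +1.
|Ram(-262515, -111155)| = 4, even; anisotropic at {5, 11, 43, ∞}.

[5, 11, 43, inf]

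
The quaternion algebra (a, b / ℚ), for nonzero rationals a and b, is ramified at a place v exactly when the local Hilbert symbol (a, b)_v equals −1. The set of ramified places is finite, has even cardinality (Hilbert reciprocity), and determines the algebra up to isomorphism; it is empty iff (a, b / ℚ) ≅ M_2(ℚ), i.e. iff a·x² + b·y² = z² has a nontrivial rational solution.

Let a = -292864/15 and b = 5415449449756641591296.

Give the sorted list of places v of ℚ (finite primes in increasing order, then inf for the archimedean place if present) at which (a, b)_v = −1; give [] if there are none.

Mod squares: a ≡ -4290, b ≡ 14. Check v ∈ {∞, 2, 3, 5, 7, 11, 13, 17}.
v=∞: -4290 < 0 and 14 > 0  ⇒  (a,b)_∞ = +1.
v=3: a=3^-1·(≡1), b=3^0·(≡2) mod 3; (1|3)=+1, (2|3)=-1; (−1)^{-1·0·1}·(+1)^0·(-1)^-1 = -1.
v=11: a=11^1·(≡10), b=11^4·(≡9) mod 11; (10|11)=-1, (9|11)=+1; (−1)^{1·4·5}·(-1)^4·(+1)^1 = +1.
v=5: a=5^-1·(≡2), b=5^0·(≡1) mod 5; (2|5)=-1, (1|5)=+1; (−1)^{-1·0·2}·(-1)^0·(+1)^-1 = +1.
v=7: a=7^0·(≡2), b=7^1·(≡1) mod 7; (2|7)=+1, (1|7)=+1; (−1)^{0·1·3}·(+1)^1·(+1)^0 = +1.
v=13: a=13^1·(≡7), b=13^6·(≡3) mod 13; (7|13)=-1, (3|13)=+1; (−1)^{1·6·6}·(-1)^6·(+1)^1 = +1.
v=17: a=17^0·(≡11), b=17^4·(≡12) mod 17; (11|17)=-1, (12|17)=-1; (−1)^{0·4·8}·(-1)^4·(-1)^0 = +1.
v=2: v_2(a)=11, v_2(b)=17; units ≡ 7, 7 (mod 8); ε·ε+αω+βω = 1·1+11·0+17·0 ≡ 1  ⇒  (a,b)_2 = -1.
(-4290, 14 / ℚ) ramifies at {2, 3}: a division algebra.

[2, 3]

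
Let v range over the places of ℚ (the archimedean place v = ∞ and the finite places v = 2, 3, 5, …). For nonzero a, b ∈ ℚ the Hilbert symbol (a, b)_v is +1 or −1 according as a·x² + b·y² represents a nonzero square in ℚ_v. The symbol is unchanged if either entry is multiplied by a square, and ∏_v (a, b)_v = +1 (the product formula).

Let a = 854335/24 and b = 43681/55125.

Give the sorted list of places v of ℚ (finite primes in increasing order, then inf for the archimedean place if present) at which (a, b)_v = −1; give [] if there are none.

Mod squares: a ≡ 9690, b ≡ 5. Check v ∈ {∞, 2, 3, 5, 7, 11, 17, 19, 23}.
v=2: v_2(a)=-3, v_2(b)=0; units ≡ 5, 5 (mod 8); ε·ε+αω+βω = 0·0+-3·1+0·1 ≡ 1  ⇒  (a,b)_2 = -1.
v=7: a=7^0·(≡2), b=7^-2·(≡3) mod 7; (2|7)=+1, (3|7)=-1; (−1)^{0·-2·3}·(+1)^-2·(-1)^0 = +1.
v=∞: 9690 > 0 and 5 > 0  ⇒  (a,b)_∞ = +1.
v=5: a=5^1·(≡3), b=5^-3·(≡1) mod 5; (3|5)=-1, (1|5)=+1; (−1)^{1·-3·2}·(-1)^-3·(+1)^1 = -1.
v=23: a=23^2·(≡5), b=23^0·(≡7) mod 23; (5|23)=-1, (7|23)=-1; (−1)^{2·0·11}·(-1)^0·(-1)^2 = +1.
v=11: a=11^0·(≡10), b=11^2·(≡5) mod 11; (10|11)=-1, (5|11)=+1; (−1)^{0·2·5}·(-1)^2·(+1)^0 = +1.
v=17: a=17^1·(≡15), b=17^0·(≡10) mod 17; (15|17)=+1, (10|17)=-1; (−1)^{1·0·8}·(+1)^0·(-1)^1 = -1.
v=19: a=19^1·(≡6), b=19^2·(≡17) mod 19; (6|19)=+1, (17|19)=+1; (−1)^{1·2·9}·(+1)^2·(+1)^1 = +1.
v=3: a=3^-1·(≡2), b=3^-2·(≡2) mod 3; (2|3)=-1, (2|3)=-1; (−1)^{-1·-2·1}·(-1)^-2·(-1)^-1 = -1.
Ram(9690, 5) = {2, 3, 5, 17}; no ℚ_2-point on the conic.

[2, 3, 5, 17]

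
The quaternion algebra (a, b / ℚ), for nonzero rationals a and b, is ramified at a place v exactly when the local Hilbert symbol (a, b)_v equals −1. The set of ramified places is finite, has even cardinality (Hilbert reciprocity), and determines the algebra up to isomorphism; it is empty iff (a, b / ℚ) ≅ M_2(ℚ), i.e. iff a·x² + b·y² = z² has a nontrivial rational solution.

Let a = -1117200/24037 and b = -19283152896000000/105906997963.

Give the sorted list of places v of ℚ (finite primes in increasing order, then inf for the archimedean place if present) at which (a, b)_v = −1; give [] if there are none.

[13, 19, 31, inf]

Mod squares: a ≡ -741, b ≡ -64883. Check v ∈ {∞, 2, 3, 5, 7, 13, 19, 23, 29, 31, 43}.
v=29: a=29^0·(≡1), b=29^-2·(≡14) mod 29; (1|29)=+1, (14|29)=-1; (−1)^{0·-2·14}·(+1)^-2·(-1)^0 = +1.
v=5: a=5^2·(≡1), b=5^6·(≡2) mod 5; (1|5)=+1, (2|5)=-1; (−1)^{2·6·2}·(+1)^6·(-1)^2 = +1.
v=∞: -741 < 0 and -64883 < 0  ⇒  (a,b)_∞ = -1.
v=23: a=23^0·(≡1), b=23^1·(≡8) mod 23; (1|23)=+1, (8|23)=+1; (−1)^{0·1·11}·(+1)^1·(+1)^0 = +1.
v=3: a=3^1·(≡2), b=3^4·(≡1) mod 3; (2|3)=-1, (1|3)=+1; (−1)^{1·4·1}·(-1)^4·(+1)^1 = +1.
v=19: a=19^1·(≡12), b=19^2·(≡12) mod 19; (12|19)=-1, (12|19)=-1; (−1)^{1·2·9}·(-1)^2·(-1)^1 = -1.
v=43: a=43^-2·(≡2), b=43^-2·(≡31) mod 43; (2|43)=-1, (31|43)=+1; (−1)^{-2·-2·21}·(-1)^-2·(+1)^-2 = +1.
v=31: a=31^0·(≡24), b=31^-1·(≡26) mod 31; (24|31)=-1, (26|31)=-1; (−1)^{0·-1·15}·(-1)^-1·(-1)^0 = -1.
v=2: v_2(a)=4, v_2(b)=18; units ≡ 3, 5 (mod 8); ε·ε+αω+βω = 1·0+4·1+18·1 ≡ 0  ⇒  (a,b)_2 = +1.
v=13: a=13^-1·(≡11), b=13^-3·(≡9) mod 13; (11|13)=-1, (9|13)=+1; (−1)^{-1·-3·6}·(-1)^-3·(+1)^-1 = -1.
v=7: a=7^2·(≡1), b=7^1·(≡6) mod 7; (1|7)=+1, (6|7)=-1; (−1)^{2·1·3}·(+1)^1·(-1)^2 = +1.
|Ram(-741, -64883)| = 4, even; anisotropic at {13, 19, 31, ∞}.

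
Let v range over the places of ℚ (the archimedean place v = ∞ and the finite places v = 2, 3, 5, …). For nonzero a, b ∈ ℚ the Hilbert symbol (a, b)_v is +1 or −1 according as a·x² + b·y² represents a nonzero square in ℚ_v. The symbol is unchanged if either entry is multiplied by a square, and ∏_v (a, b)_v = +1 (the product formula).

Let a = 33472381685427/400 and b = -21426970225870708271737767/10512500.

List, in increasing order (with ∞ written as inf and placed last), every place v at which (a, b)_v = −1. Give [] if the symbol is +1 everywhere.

Mod squares: a ≡ 1147, b ≡ -3515. Check v ∈ {∞, 2, 3, 5, 11, 19, 29, 31, 37}.
v=∞: 1147 > 0 and -3515 < 0  ⇒  (a,b)_∞ = +1.
v=3: a=3^10·(≡1), b=3^18·(≡1) mod 3; (1|3)=+1, (1|3)=+1; (−1)^{10·18·1}·(+1)^18·(+1)^10 = +1.
v=19: a=19^2·(≡17), b=19^3·(≡17) mod 19; (17|19)=+1, (17|19)=+1; (−1)^{2·3·9}·(+1)^3·(+1)^2 = +1.
v=37: a=37^3·(≡2), b=37^5·(≡27) mod 37; (2|37)=-1, (27|37)=+1; (−1)^{3·5·18}·(-1)^5·(+1)^3 = -1.
v=29: a=29^0·(≡4), b=29^-2·(≡4) mod 29; (4|29)=+1, (4|29)=+1; (−1)^{0·-2·14}·(+1)^-2·(+1)^0 = +1.
v=2: v_2(a)=-4, v_2(b)=-2; units ≡ 3, 5 (mod 8); ε·ε+αω+βω = 1·0+-4·1+-2·1 ≡ 0  ⇒  (a,b)_2 = +1.
v=31: a=31^1·(≡22), b=31^2·(≡5) mod 31; (22|31)=-1, (5|31)=+1; (−1)^{1·2·15}·(-1)^2·(+1)^1 = +1.
v=5: a=5^-2·(≡2), b=5^-5·(≡2) mod 5; (2|5)=-1, (2|5)=-1; (−1)^{-2·-5·2}·(-1)^-5·(-1)^-2 = -1.
v=11: a=11^0·(≡9), b=11^2·(≡5) mod 11; (9|11)=+1, (5|11)=+1; (−1)^{0·2·5}·(+1)^2·(+1)^0 = +1.
(1147, -3515 / ℚ) ramifies at {5, 37}: a division algebra.

[5, 37]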